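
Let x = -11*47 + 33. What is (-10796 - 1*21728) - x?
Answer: -32040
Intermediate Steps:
x = -484 (x = -517 + 33 = -484)
(-10796 - 1*21728) - x = (-10796 - 1*21728) - 1*(-484) = (-10796 - 21728) + 484 = -32524 + 484 = -32040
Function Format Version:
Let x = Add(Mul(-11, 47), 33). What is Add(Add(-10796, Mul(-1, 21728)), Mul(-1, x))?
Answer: -32040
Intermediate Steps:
x = -484 (x = Add(-517, 33) = -484)
Add(Add(-10796, Mul(-1, 21728)), Mul(-1, x)) = Add(Add(-10796, Mul(-1, 21728)), Mul(-1, -484)) = Add(Add(-10796, -21728), 484) = Add(-32524, 484) = -32040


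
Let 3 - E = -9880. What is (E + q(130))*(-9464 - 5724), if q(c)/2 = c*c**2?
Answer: -66886175004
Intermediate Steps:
q(c) = 2*c**3 (q(c) = 2*(c*c**2) = 2*c**3)
E = 9883 (E = 3 - 1*(-9880) = 3 + 9880 = 9883)
(E + q(130))*(-9464 - 5724) = (9883 + 2*130**3)*(-9464 - 5724) = (9883 + 2*2197000)*(-15188) = (9883 + 4394000)*(-15188) = 4403883*(-15188) = -66886175004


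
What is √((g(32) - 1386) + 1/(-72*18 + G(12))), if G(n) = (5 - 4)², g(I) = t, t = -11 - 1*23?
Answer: I*√2381376795/1295 ≈ 37.683*I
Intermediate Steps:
t = -34 (t = -11 - 23 = -34)
g(I) = -34
G(n) = 1 (G(n) = 1² = 1)
√((g(32) - 1386) + 1/(-72*18 + G(12))) = √((-34 - 1386) + 1/(-72*18 + 1)) = √(-1420 + 1/(-1296 + 1)) = √(-1420 + 1/(-1295)) = √(-1420 - 1/1295) = √(-1838901/1295) = I*√2381376795/1295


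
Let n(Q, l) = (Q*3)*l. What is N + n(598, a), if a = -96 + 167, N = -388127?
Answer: -260753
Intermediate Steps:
a = 71
n(Q, l) = 3*Q*l (n(Q, l) = (3*Q)*l = 3*Q*l)
N + n(598, a) = -388127 + 3*598*71 = -388127 + 127374 = -260753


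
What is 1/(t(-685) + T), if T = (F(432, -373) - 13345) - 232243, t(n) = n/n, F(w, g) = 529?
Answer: -1/245058 ≈ -4.0807e-6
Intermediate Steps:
t(n) = 1
T = -245059 (T = (529 - 13345) - 232243 = -12816 - 232243 = -245059)
1/(t(-685) + T) = 1/(1 - 245059) = 1/(-245058) = -1/245058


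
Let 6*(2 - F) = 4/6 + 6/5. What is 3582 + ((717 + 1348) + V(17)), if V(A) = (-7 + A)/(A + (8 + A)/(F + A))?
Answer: 43548222/7711 ≈ 5647.5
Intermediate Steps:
F = 76/45 (F = 2 - (4/6 + 6/5)/6 = 2 - (4*(1/6) + 6*(1/5))/6 = 2 - (2/3 + 6/5)/6 = 2 - 1/6*28/15 = 2 - 14/45 = 76/45 ≈ 1.6889)
V(A) = (-7 + A)/(A + (8 + A)/(76/45 + A))
3582 + ((717 + 1348) + V(17)) = 3582 + ((717 + 1348) + (-532 - 239*17 + 45*17**2)/(360 + 45*17**2 + 121*17)) = 3582 + (2065 + (-532 - 4063 + 45*289)/(360 + 45*289 + 2057)) = 3582 + (2065 + (-532 - 4063 + 13005)/(360 + 13005 + 2057)) = 3582 + (2065 + 8410/15422) = 3582 + (2065 + (1/15422)*8410) = 3582 + (2065 + 4205/7711) = 3582 + 15927420/7711 = 43548222/7711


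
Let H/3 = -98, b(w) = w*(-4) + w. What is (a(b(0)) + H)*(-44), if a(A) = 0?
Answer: 12936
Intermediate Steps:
b(w) = -3*w (b(w) = -4*w + w = -3*w)
H = -294 (H = 3*(-98) = -294)
(a(b(0)) + H)*(-44) = (0 - 294)*(-44) = -294*(-44) = 12936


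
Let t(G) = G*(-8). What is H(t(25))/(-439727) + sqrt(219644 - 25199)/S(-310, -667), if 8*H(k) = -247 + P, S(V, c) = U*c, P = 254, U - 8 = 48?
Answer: -7/3517816 - 3*sqrt(21605)/37352 ≈ -0.011808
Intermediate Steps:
U = 56 (U = 8 + 48 = 56)
t(G) = -8*G
S(V, c) = 56*c
H(k) = 7/8 (H(k) = (-247 + 254)/8 = (1/8)*7 = 7/8)
H(t(25))/(-439727) + sqrt(219644 - 25199)/S(-310, -667) = (7/8)/(-439727) + sqrt(219644 - 25199)/((56*(-667))) = (7/8)*(-1/439727) + sqrt(194445)/(-37352) = -7/3517816 + (3*sqrt(21605))*(-1/37352) = -7/3517816 - 3*sqrt(21605)/37352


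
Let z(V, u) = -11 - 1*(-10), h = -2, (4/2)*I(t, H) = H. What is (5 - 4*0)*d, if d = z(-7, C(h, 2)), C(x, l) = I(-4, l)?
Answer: -5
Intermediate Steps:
I(t, H) = H/2
C(x, l) = l/2
z(V, u) = -1 (z(V, u) = -11 + 10 = -1)
d = -1
(5 - 4*0)*d = (5 - 4*0)*(-1) = (5 + 0)*(-1) = 5*(-1) = -5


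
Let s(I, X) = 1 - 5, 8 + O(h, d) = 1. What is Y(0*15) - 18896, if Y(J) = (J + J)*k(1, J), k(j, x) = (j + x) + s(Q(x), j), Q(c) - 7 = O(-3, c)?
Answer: -18896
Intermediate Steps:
O(h, d) = -7 (O(h, d) = -8 + 1 = -7)
Q(c) = 0 (Q(c) = 7 - 7 = 0)
s(I, X) = -4
k(j, x) = -4 + j + x (k(j, x) = (j + x) - 4 = -4 + j + x)
Y(J) = 2*J*(-3 + J) (Y(J) = (J + J)*(-4 + 1 + J) = (2*J)*(-3 + J) = 2*J*(-3 + J))
Y(0*15) - 18896 = 2*(0*15)*(-3 + 0*15) - 18896 = 2*0*(-3 + 0) - 18896 = 2*0*(-3) - 18896 = 0 - 18896 = -18896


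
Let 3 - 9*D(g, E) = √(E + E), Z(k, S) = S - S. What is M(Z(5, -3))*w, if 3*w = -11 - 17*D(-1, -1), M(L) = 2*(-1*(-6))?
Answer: -200/3 + 68*I*√2/9 ≈ -66.667 + 10.685*I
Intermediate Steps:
Z(k, S) = 0
M(L) = 12 (M(L) = 2*6 = 12)
D(g, E) = ⅓ - √2*√E/9 (D(g, E) = ⅓ - √(E + E)/9 = ⅓ - √2*√E/9)
w = -50/9 + 17*I*√2/27 (w = (-11 - 17*(⅓ - √2*√(-1)/9))/3 = (-11 - 17*(⅓ - √2*I/9))/3 = (-11 - 17*(⅓ - I*√2/9))/3 = (-11 + (-17/3 + 17*I*√2/9))/3 = (-50/3 + 17*I*√2/9)/3 = -50/9 + 17*I*√2/27 ≈ -5.5556 + 0.89043*I)
M(Z(5, -3))*w = 12*(-50/9 + 17*I*√2/27) = -200/3 + 68*I*√2/9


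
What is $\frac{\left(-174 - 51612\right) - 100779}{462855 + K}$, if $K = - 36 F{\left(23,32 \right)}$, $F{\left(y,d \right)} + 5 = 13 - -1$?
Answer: $- \frac{50855}{154177} \approx -0.32985$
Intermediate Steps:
$F{\left(y,d \right)} = 9$ ($F{\left(y,d \right)} = -5 + \left(13 - -1\right) = -5 + \left(13 + 1\right) = -5 + 14 = 9$)
$K = -324$ ($K = \left(-36\right) 9 = -324$)
$\frac{\left(-174 - 51612\right) - 100779}{462855 + K} = \frac{\left(-174 - 51612\right) - 100779}{462855 - 324} = \frac{\left(-174 - 51612\right) - 100779}{462531} = \left(-51786 - 100779\right) \frac{1}{462531} = \left(-152565\right) \frac{1}{462531} = - \frac{50855}{154177}$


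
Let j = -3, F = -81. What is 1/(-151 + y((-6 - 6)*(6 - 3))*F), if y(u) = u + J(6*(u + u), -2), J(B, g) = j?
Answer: 1/3008 ≈ 0.00033245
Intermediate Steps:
J(B, g) = -3
y(u) = -3 + u (y(u) = u - 3 = -3 + u)
1/(-151 + y((-6 - 6)*(6 - 3))*F) = 1/(-151 + (-3 + (-6 - 6)*(6 - 3))*(-81)) = 1/(-151 + (-3 - 12*3)*(-81)) = 1/(-151 + (-3 - 36)*(-81)) = 1/(-151 - 39*(-81)) = 1/(-151 + 3159) = 1/3008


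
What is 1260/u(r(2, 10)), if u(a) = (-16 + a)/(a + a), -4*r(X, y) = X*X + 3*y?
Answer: 6120/7 ≈ 874.29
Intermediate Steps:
r(X, y) = -3*y/4 - X²/4 (r(X, y) = -(X*X + 3*y)/4 = -(X² + 3*y)/4 = -3*y/4 - X²/4)
u(a) = (-16 + a)/(2*a) (u(a) = (-16 + a)/((2*a)) = (-16 + a)*(1/(2*a)) = (-16 + a)/(2*a))
1260/u(r(2, 10)) = 1260/(((-16 + (-¾*10 - ¼*2²))/(2*(-¾*10 - ¼*2²)))) = 1260/(((-16 + (-15/2 - ¼*4))/(2*(-15/2 - ¼*4)))) = 1260/(((-16 + (-15/2 - 1))/(2*(-15/2 - 1)))) = 1260/(((-16 - 17/2)/(2*(-17/2)))) = 1260/(((½)*(-2/17)*(-49/2))) = 1260/(49/34) = 1260*(34/49) = 6120/7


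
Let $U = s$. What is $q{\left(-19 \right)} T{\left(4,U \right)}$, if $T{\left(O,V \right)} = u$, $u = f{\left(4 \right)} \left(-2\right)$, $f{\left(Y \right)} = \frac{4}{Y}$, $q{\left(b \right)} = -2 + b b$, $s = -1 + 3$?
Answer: $-718$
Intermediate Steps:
$s = 2$
$U = 2$
$q{\left(b \right)} = -2 + b^{2}$
$u = -2$ ($u = \frac{4}{4} \left(-2\right) = 4 \cdot \frac{1}{4} \left(-2\right) = 1 \left(-2\right) = -2$)
$T{\left(O,V \right)} = -2$
$q{\left(-19 \right)} T{\left(4,U \right)} = \left(-2 + \left(-19\right)^{2}\right) \left(-2\right) = \left(-2 + 361\right) \left(-2\right) = 359 \left(-2\right) = -718$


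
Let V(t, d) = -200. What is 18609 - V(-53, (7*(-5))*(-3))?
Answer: 18809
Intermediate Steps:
18609 - V(-53, (7*(-5))*(-3)) = 18609 - 1*(-200) = 18609 + 200 = 18809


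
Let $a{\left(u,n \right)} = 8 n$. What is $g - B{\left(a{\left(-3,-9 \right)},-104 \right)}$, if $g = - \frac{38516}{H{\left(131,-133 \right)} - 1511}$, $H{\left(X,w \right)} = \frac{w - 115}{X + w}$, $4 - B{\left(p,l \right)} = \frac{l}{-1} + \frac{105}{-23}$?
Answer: $\frac{3930333}{31901} \approx 123.2$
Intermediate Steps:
$B{\left(p,l \right)} = \frac{197}{23} + l$ ($B{\left(p,l \right)} = 4 - \left(\frac{l}{-1} + \frac{105}{-23}\right) = 4 - \left(l \left(-1\right) + 105 \left(- \frac{1}{23}\right)\right) = 4 - \left(- l - \frac{105}{23}\right) = 4 - \left(- \frac{105}{23} - l\right) = 4 + \left(\frac{105}{23} + l\right) = \frac{197}{23} + l$)
$H{\left(X,w \right)} = \frac{-115 + w}{X + w}$
$g = \frac{38516}{1387}$ ($g = - \frac{38516}{\frac{-115 - 133}{131 - 133} - 1511} = - \frac{38516}{\frac{1}{-2} \left(-248\right) - 1511} = - \frac{38516}{\left(- \frac{1}{2}\right) \left(-248\right) - 1511} = - \frac{38516}{124 - 1511} = - \frac{38516}{-1387} = \left(-38516\right) \left(- \frac{1}{1387}\right) = \frac{38516}{1387} \approx 27.769$)
$g - B{\left(a{\left(-3,-9 \right)},-104 \right)} = \frac{38516}{1387} - \left(\frac{197}{23} - 104\right) = \frac{38516}{1387} - - \frac{2195}{23} = \frac{38516}{1387} + \frac{2195}{23} = \frac{3930333}{31901}$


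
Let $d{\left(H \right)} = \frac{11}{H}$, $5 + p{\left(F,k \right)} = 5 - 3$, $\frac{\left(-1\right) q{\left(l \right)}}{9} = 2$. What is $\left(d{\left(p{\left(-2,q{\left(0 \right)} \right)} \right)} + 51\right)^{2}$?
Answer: $\frac{20164}{9} \approx 2240.4$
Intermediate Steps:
$q{\left(l \right)} = -18$ ($q{\left(l \right)} = \left(-9\right) 2 = -18$)
$p{\left(F,k \right)} = -3$ ($p{\left(F,k \right)} = -5 + \left(5 - 3\right) = -5 + 2 = -3$)
$\left(d{\left(p{\left(-2,q{\left(0 \right)} \right)} \right)} + 51\right)^{2} = \left(\frac{11}{-3} + 51\right)^{2} = \left(11 \left(- \frac{1}{3}\right) + 51\right)^{2} = \left(- \frac{11}{3} + 51\right)^{2} = \left(\frac{142}{3}\right)^{2} = \frac{20164}{9}$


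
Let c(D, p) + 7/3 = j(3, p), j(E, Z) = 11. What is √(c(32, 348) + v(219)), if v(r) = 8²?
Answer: √654/3 ≈ 8.5245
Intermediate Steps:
c(D, p) = 26/3 (c(D, p) = -7/3 + 11 = 26/3)
v(r) = 64
√(c(32, 348) + v(219)) = √(26/3 + 64) = √(218/3) = √654/3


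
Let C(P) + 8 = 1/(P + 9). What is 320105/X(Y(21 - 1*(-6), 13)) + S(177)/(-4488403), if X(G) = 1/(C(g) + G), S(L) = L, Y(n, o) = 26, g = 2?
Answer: 285915288218738/49372433 ≈ 5.7910e+6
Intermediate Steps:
C(P) = -8 + 1/(9 + P) (C(P) = -8 + 1/(P + 9) = -8 + 1/(9 + P))
X(G) = 1/(-87/11 + G) (X(G) = 1/((-71 - 8*2)/(9 + 2) + G) = 1/((-71 - 16)/11 + G) = 1/((1/11)*(-87) + G) = 1/(-87/11 + G))
320105/X(Y(21 - 1*(-6), 13)) + S(177)/(-4488403) = 320105/((11/(-87 + 11*26))) + 177/(-4488403) = 320105/((11/(-87 + 286))) + 177*(-1/4488403) = 320105/((11/199)) - 177/4488403 = 320105/((11*(1/199))) - 177/4488403 = 320105/(11/199) - 177/4488403 = 320105*(199/11) - 177/4488403 = 63700895/11 - 177/4488403 = 285915288218738/49372433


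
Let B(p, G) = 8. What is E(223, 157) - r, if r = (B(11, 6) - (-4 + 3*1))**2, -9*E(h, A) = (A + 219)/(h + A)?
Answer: -69349/855 ≈ -81.110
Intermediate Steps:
E(h, A) = -(219 + A)/(9*(A + h)) (E(h, A) = -(A + 219)/(9*(h + A)) = -(219 + A)/(9*(A + h)))
r = 81 (r = (8 - (-4 + 3*1))**2 = (8 - (-4 + 3))**2 = (8 - 1*(-1))**2 = (8 + 1)**2 = 9**2 = 81)
E(223, 157) - r = (-219 - 1*157)/(9*(157 + 223)) - 1*81 = (1/9)*(-219 - 157)/380 - 81 = (1/9)*(1/380)*(-376) - 81 = -94/855 - 81 = -69349/855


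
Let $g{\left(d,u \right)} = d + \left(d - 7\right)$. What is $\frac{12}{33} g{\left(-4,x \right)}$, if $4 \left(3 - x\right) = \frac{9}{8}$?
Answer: $- \frac{60}{11} \approx -5.4545$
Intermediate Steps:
$x = \frac{87}{32}$ ($x = 3 - \frac{9 \cdot \frac{1}{8}}{4} = 3 - \frac{9}{32} = \frac{87}{32} \approx 2.7188$)
$g{\left(d,u \right)} = -7 + 2 d$ ($g{\left(d,u \right)} = d + \left(-7 + d\right) = -7 + 2 d$)
$\frac{12}{33} g{\left(-4,x \right)} = \frac{12}{33} \left(-7 + 2 \left(-4\right)\right) = 12 \cdot \frac{1}{33} \left(-7 - 8\right) = \frac{4}{11} \left(-15\right) = - \frac{60}{11}$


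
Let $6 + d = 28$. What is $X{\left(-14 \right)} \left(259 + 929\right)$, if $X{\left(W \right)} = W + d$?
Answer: $9504$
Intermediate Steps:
$d = 22$ ($d = -6 + 28 = 22$)
$X{\left(W \right)} = 22 + W$ ($X{\left(W \right)} = W + 22 = 22 + W$)
$X{\left(-14 \right)} \left(259 + 929\right) = \left(22 - 14\right) \left(259 + 929\right) = 8 \cdot 1188 = 9504$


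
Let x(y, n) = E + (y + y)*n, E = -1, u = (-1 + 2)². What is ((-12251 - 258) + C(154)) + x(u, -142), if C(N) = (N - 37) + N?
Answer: -12523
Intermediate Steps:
u = 1 (u = 1² = 1)
C(N) = -37 + 2*N (C(N) = (-37 + N) + N = -37 + 2*N)
x(y, n) = -1 + 2*n*y (x(y, n) = -1 + (y + y)*n = -1 + (2*y)*n = -1 + 2*n*y)
((-12251 - 258) + C(154)) + x(u, -142) = ((-12251 - 258) + (-37 + 2*154)) + (-1 + 2*(-142)*1) = (-12509 + (-37 + 308)) + (-1 - 284) = (-12509 + 271) - 285 = -12238 - 285 = -12523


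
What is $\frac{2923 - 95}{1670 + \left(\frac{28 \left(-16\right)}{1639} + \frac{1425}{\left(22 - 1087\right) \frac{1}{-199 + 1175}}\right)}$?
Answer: $\frac{164545766}{21168171} \approx 7.7733$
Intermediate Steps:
$\frac{2923 - 95}{1670 + \left(\frac{28 \left(-16\right)}{1639} + \frac{1425}{\left(22 - 1087\right) \frac{1}{-199 + 1175}}\right)} = \frac{2828}{1670 + \left(\left(-448\right) \frac{1}{1639} + \frac{1425}{\left(-1065\right) \frac{1}{976}}\right)} = \frac{2828}{1670 + \left(- \frac{448}{1639} + \frac{1425}{\left(-1065\right) \frac{1}{976}}\right)} = \frac{2828}{1670 + \left(- \frac{448}{1639} + \frac{1425}{- \frac{1065}{976}}\right)} = \frac{2828}{1670 + \left(- \frac{448}{1639} + 1425 \left(- \frac{976}{1065}\right)\right)} = \frac{2828}{1670 - \frac{151999888}{116369}} = \frac{2828}{\frac{42336342}{116369}} = 2828 \cdot \frac{116369}{42336342} = \frac{164545766}{21168171}$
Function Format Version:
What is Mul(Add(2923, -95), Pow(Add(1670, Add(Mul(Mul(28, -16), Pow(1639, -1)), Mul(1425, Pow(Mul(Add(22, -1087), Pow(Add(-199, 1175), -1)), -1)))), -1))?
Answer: Rational(164545766, 21168171) ≈ 7.7733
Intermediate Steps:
Mul(Add(2923, -95), Pow(Add(1670, Add(Mul(Mul(28, -16), Pow(1639, -1)), Mul(1425, Pow(Mul(Add(22, -1087), Pow(Add(-199, 1175), -1)), -1)))), -1)) = Mul(2828, Pow(Add(1670, Add(Mul(-448, Rational(1, 1639)), Mul(1425, Pow(Mul(-1065, Pow(976, -1)), -1)))), -1)) = Mul(2828, Pow(Add(1670, Add(Rational(-448, 1639), Mul(1425, Pow(Mul(-1065, Rational(1, 976)), -1)))), -1)) = Mul(2828, Pow(Add(1670, Add(Rational(-448, 1639), Mul(1425, Pow(Rational(-1065, 976), -1)))), -1)) = Mul(2828, Pow(Add(1670, Add(Rational(-448, 1639), Mul(1425, Rational(-976, 1065)))), -1)) = Mul(2828, Pow(Add(1670, Add(Rational(-448, 1639), Rational(-92720, 71))), -1)) = Mul(2828, Pow(Add(1670, Rational(-151999888, 116369)), -1)) = Mul(2828, Pow(Rational(42336342, 116369), -1)) = Mul(2828, Rational(116369, 42336342)) = Rational(164545766, 21168171)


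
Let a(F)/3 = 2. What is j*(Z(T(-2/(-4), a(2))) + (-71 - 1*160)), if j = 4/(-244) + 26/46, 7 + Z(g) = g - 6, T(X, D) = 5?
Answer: -184030/1403 ≈ -131.17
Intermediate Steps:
a(F) = 6 (a(F) = 3*2 = 6)
Z(g) = -13 + g (Z(g) = -7 + (g - 6) = -7 + (-6 + g) = -13 + g)
j = 770/1403 (j = 4*(-1/244) + 26*(1/46) = -1/61 + 13/23 = 770/1403 ≈ 0.54882)
j*(Z(T(-2/(-4), a(2))) + (-71 - 1*160)) = 770*((-13 + 5) + (-71 - 1*160))/1403 = 770*(-8 + (-71 - 160))/1403 = 770*(-8 - 231)/1403 = (770/1403)*(-239) = -184030/1403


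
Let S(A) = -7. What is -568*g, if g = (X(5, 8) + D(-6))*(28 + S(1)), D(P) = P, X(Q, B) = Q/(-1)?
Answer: 131208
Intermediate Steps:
X(Q, B) = -Q (X(Q, B) = Q*(-1) = -Q)
g = -231 (g = (-1*5 - 6)*(28 - 7) = (-5 - 6)*21 = -11*21 = -231)
-568*g = -568*(-231) = 131208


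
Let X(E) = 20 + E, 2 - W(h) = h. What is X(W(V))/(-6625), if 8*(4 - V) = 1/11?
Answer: -317/116600 ≈ -0.0027187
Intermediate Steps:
V = 351/88 (V = 4 - 1/8/11 = 4 - 1/8*1/11 = 4 - 1/88 = 351/88 ≈ 3.9886)
W(h) = 2 - h
X(W(V))/(-6625) = (20 + (2 - 1*351/88))/(-6625) = (20 + (2 - 351/88))*(-1/6625) = (20 - 175/88)*(-1/6625) = (1585/88)*(-1/6625) = -317/116600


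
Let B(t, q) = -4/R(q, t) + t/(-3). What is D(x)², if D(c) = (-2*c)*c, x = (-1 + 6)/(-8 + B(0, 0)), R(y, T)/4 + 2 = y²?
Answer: 64/81 ≈ 0.79012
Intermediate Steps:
R(y, T) = -8 + 4*y²
B(t, q) = -4/(-8 + 4*q²) - t/3 (B(t, q) = -4/(-8 + 4*q²) + t/(-3) = -4/(-8 + 4*q²) + t*(-⅓) = -4/(-8 + 4*q²) - t/3)
x = -⅔ (x = (-1 + 6)/(-8 + (-3 - 1*0*(-2 + 0²))/(3*(-2 + 0²))) = 5/(-8 + (-3 - 1*0*(-2 + 0))/(3*(-2 + 0))) = 5/(-8 + (⅓)*(-3 - 1*0*(-2))/(-2)) = 5/(-8 + (⅓)*(-½)*(-3 + 0)) = 5/(-8 + (⅓)*(-½)*(-3)) = 5/(-8 + ½) = 5/(-15/2) = 5*(-2/15) = -⅔ ≈ -0.66667)
D(c) = -2*c²
D(x)² = (-2*(-⅔)²)² = (-2*4/9)² = (-8/9)² = 64/81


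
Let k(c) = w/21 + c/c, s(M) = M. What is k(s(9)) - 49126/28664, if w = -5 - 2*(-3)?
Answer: -200519/300972 ≈ -0.66624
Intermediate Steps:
w = 1 (w = -5 + 6 = 1)
k(c) = 22/21 (k(c) = 1/21 + c/c = 1*(1/21) + 1 = 1/21 + 1 = 22/21)
k(s(9)) - 49126/28664 = 22/21 - 49126/28664 = 22/21 - 1*24563/14332 = 22/21 - 24563/14332 = -200519/300972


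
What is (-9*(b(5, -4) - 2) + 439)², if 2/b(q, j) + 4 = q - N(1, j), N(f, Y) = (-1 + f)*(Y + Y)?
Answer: 192721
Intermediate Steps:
N(f, Y) = 2*Y*(-1 + f) (N(f, Y) = (-1 + f)*(2*Y) = 2*Y*(-1 + f))
b(q, j) = 2/(-4 + q) (b(q, j) = 2/(-4 + (q - 2*j*(-1 + 1))) = 2/(-4 + (q - 2*j*0)) = 2/(-4 + (q - 1*0)) = 2/(-4 + (q + 0)) = 2/(-4 + q))
(-9*(b(5, -4) - 2) + 439)² = (-9*(2/(-4 + 5) - 2) + 439)² = (-9*(2/1 - 2) + 439)² = (-9*(2*1 - 2) + 439)² = (-9*(2 - 2) + 439)² = (-9*0 + 439)² = (0 + 439)² = 439² = 192721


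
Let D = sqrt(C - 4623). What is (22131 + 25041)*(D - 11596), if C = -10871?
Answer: -547006512 + 47172*I*sqrt(15494) ≈ -5.4701e+8 + 5.8717e+6*I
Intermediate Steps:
D = I*sqrt(15494) (D = sqrt(-10871 - 4623) = sqrt(-15494) = I*sqrt(15494) ≈ 124.47*I)
(22131 + 25041)*(D - 11596) = (22131 + 25041)*(I*sqrt(15494) - 11596) = 47172*(-11596 + I*sqrt(15494)) = -547006512 + 47172*I*sqrt(15494)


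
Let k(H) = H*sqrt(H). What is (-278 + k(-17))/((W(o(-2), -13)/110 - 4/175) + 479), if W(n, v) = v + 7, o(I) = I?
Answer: -267575/460963 - 32725*I*sqrt(17)/921926 ≈ -0.58047 - 0.14636*I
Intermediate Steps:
W(n, v) = 7 + v
k(H) = H**(3/2)
(-278 + k(-17))/((W(o(-2), -13)/110 - 4/175) + 479) = (-278 + (-17)**(3/2))/(((7 - 13)/110 - 4/175) + 479) = (-278 - 17*I*sqrt(17))/((-6*1/110 - 4*1/175) + 479) = (-278 - 17*I*sqrt(17))/((-3/55 - 4/175) + 479) = (-278 - 17*I*sqrt(17))/(-149/1925 + 479) = (-278 - 17*I*sqrt(17))/(921926/1925) = (-278 - 17*I*sqrt(17))*(1925/921926) = -267575/460963 - 32725*I*sqrt(17)/921926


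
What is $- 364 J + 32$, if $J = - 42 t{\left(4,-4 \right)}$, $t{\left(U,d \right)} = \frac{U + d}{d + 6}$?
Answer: $32$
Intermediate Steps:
$t{\left(U,d \right)} = \frac{U + d}{6 + d}$
$J = 0$ ($J = - 42 \frac{4 - 4}{6 - 4} = - 42 \cdot \frac{1}{2} \cdot 0 = \left(-42\right) 0 = 0$)
$- 364 J + 32 = \left(-364\right) 0 + 32 = 0 + 32 = 32$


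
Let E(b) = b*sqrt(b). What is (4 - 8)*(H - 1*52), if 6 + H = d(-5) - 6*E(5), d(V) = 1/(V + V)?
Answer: 1162/5 + 120*sqrt(5) ≈ 500.73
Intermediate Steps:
d(V) = 1/(2*V)
E(b) = b**(3/2)
H = -61/10 - 30*sqrt(5) (H = -6 + ((1/2)/(-5) - 30*sqrt(5)) = -6 + ((1/2)*(-1/5) - 30*sqrt(5)) = -6 + (-1/10 - 30*sqrt(5)) = -61/10 - 30*sqrt(5) ≈ -73.182)
(4 - 8)*(H - 1*52) = (4 - 8)*((-61/10 - 30*sqrt(5)) - 1*52) = -4*((-61/10 - 30*sqrt(5)) - 52) = -4*(-581/10 - 30*sqrt(5)) = 1162/5 + 120*sqrt(5)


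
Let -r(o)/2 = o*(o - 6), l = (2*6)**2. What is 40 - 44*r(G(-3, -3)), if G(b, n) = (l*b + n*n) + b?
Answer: 16194856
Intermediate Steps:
l = 144 (l = 12**2 = 144)
G(b, n) = n**2 + 145*b (G(b, n) = (144*b + n*n) + b = (144*b + n**2) + b = (n**2 + 144*b) + b = n**2 + 145*b)
r(o) = -2*o*(-6 + o) (r(o) = -2*o*(o - 6) = -2*o*(-6 + o))
40 - 44*r(G(-3, -3)) = 40 - 88*((-3)**2 + 145*(-3))*(6 - ((-3)**2 + 145*(-3))) = 40 - 88*(9 - 435)*(6 - (9 - 435)) = 40 - 88*(-426)*(6 - 1*(-426)) = 40 - 88*(-426)*(6 + 426) = 40 - 88*(-426)*432 = 40 - 44*(-368064) = 40 + 16194816 = 16194856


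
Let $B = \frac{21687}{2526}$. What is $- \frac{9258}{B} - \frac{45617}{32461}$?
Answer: $- \frac{1771824623}{1640983} \approx -1079.7$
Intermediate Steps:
$B = \frac{7229}{842}$ ($B = 21687 \cdot \frac{1}{2526} = \frac{7229}{842} \approx 8.5855$)
$- \frac{9258}{B} - \frac{45617}{32461} = - \frac{9258}{\frac{7229}{842}} - \frac{45617}{32461} = \left(-9258\right) \frac{842}{7229} - \frac{319}{227} = - \frac{7795236}{7229} - \frac{319}{227} = - \frac{1771824623}{1640983}$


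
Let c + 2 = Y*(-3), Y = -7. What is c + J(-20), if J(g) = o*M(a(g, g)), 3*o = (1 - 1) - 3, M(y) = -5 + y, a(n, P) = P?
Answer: 44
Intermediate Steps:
o = -1 (o = ((1 - 1) - 3)/3 = (0 - 3)/3 = (⅓)*(-3) = -1)
J(g) = 5 - g (J(g) = -(-5 + g) = 5 - g)
c = 19 (c = -2 - 7*(-3) = -2 + 21 = 19)
c + J(-20) = 19 + (5 - 1*(-20)) = 19 + (5 + 20) = 19 + 25 = 44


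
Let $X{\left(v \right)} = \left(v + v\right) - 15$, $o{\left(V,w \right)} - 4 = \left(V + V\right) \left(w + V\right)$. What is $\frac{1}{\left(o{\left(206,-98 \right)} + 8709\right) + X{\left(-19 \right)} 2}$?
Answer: $\frac{1}{53103} \approx 1.8831 \cdot 10^{-5}$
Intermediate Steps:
$o{\left(V,w \right)} = 4 + 2 V \left(V + w\right)$ ($o{\left(V,w \right)} = 4 + \left(V + V\right) \left(w + V\right) = 4 + 2 V \left(V + w\right)$)
$X{\left(v \right)} = -15 + 2 v$ ($X{\left(v \right)} = 2 v - 15 = -15 + 2 v$)
$\frac{1}{\left(o{\left(206,-98 \right)} + 8709\right) + X{\left(-19 \right)} 2} = \frac{1}{\left(\left(4 + 2 \cdot 206^{2} + 2 \cdot 206 \left(-98\right)\right) + 8709\right) + \left(-15 + 2 \left(-19\right)\right) 2} = \frac{1}{\left(\left(4 + 2 \cdot 42436 - 40376\right) + 8709\right) + \left(-15 - 38\right) 2} = \frac{1}{\left(\left(4 + 84872 - 40376\right) + 8709\right) - 106} = \frac{1}{\left(44500 + 8709\right) - 106} = \frac{1}{53209 - 106} = \frac{1}{53103}$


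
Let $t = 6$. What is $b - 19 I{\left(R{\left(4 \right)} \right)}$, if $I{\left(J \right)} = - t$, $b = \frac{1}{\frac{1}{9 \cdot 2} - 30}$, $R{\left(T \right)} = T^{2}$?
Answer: $\frac{61428}{539} \approx 113.97$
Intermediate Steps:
$b = - \frac{18}{539}$ ($b = \frac{1}{\frac{1}{18} - 30} = \frac{1}{- \frac{539}{18}} = - \frac{18}{539} \approx -0.033395$)
$I{\left(J \right)} = -6$ ($I{\left(J \right)} = \left(-1\right) 6 = -6$)
$b - 19 I{\left(R{\left(4 \right)} \right)} = - \frac{18}{539} - -114 = - \frac{18}{539} + 114 = \frac{61428}{539}$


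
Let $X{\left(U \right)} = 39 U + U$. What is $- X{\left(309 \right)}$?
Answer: $-12360$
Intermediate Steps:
$X{\left(U \right)} = 40 U$
$- X{\left(309 \right)} = - 40 \cdot 309 = \left(-1\right) 12360 = -12360$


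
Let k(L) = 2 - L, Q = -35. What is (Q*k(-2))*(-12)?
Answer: 1680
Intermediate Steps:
(Q*k(-2))*(-12) = -35*(2 - 1*(-2))*(-12) = -35*(2 + 2)*(-12) = -35*4*(-12) = -140*(-12) = 1680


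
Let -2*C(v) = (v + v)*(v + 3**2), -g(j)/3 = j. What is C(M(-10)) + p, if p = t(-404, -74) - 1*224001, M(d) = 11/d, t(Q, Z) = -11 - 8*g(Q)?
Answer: -23369931/100 ≈ -2.3370e+5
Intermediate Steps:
g(j) = -3*j
t(Q, Z) = -11 + 24*Q (t(Q, Z) = -11 - (-24)*Q = -11 + 24*Q)
C(v) = -v*(9 + v) (C(v) = -(v + v)*(v + 3**2)/2 = -2*v*(v + 9)/2 = -2*v*(9 + v)/2 = -v*(9 + v))
p = -233708 (p = (-11 + 24*(-404)) - 1*224001 = (-11 - 9696) - 224001 = -9707 - 224001 = -233708)
C(M(-10)) + p = -11/(-10)*(9 + 11/(-10)) - 233708 = -11*(-1/10)*(9 + 11*(-1/10)) - 233708 = -1*(-11/10)*(9 - 11/10) - 233708 = -1*(-11/10)*79/10 - 233708 = 869/100 - 233708 = -23369931/100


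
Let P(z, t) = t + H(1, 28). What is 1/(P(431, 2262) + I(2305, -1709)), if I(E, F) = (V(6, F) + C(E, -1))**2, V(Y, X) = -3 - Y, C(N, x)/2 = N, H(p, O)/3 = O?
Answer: 1/21171547 ≈ 4.7233e-8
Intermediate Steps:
H(p, O) = 3*O
C(N, x) = 2*N
P(z, t) = 84 + t (P(z, t) = t + 3*28 = t + 84 = 84 + t)
I(E, F) = (-9 + 2*E)**2 (I(E, F) = ((-3 - 1*6) + 2*E)**2 = ((-3 - 6) + 2*E)**2 = (-9 + 2*E)**2)
1/(P(431, 2262) + I(2305, -1709)) = 1/((84 + 2262) + (-9 + 2*2305)**2) = 1/(2346 + (-9 + 4610)**2) = 1/(2346 + 4601**2) = 1/(2346 + 21169201) = 1/21171547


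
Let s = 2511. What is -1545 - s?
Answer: -4056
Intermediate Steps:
-1545 - s = -1545 - 1*2511 = -1545 - 2511 = -4056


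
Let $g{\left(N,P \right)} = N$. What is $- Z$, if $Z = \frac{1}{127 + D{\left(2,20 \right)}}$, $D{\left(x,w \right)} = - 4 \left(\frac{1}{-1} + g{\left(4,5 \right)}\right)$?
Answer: $- \frac{1}{115} \approx -0.0086956$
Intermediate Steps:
$D{\left(x,w \right)} = -12$ ($D{\left(x,w \right)} = - 4 \left(\frac{1}{-1} + 4\right) = - 4 \left(-1 + 4\right) = \left(-4\right) 3 = -12$)
$Z = \frac{1}{115}$ ($Z = \frac{1}{127 - 12} = \frac{1}{115} \approx 0.0086956$)
$- Z = \left(-1\right) \frac{1}{115} = - \frac{1}{115}$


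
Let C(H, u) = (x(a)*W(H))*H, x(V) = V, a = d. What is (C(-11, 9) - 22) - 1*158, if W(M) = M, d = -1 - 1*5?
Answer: -906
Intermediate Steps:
d = -6 (d = -1 - 5 = -6)
a = -6
C(H, u) = -6*H² (C(H, u) = (-6*H)*H = -6*H²)
(C(-11, 9) - 22) - 1*158 = (-6*(-11)² - 22) - 1*158 = (-6*121 - 22) - 158 = (-726 - 22) - 158 = -748 - 158 = -906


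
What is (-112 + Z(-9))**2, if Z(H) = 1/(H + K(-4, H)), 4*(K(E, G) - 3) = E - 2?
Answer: 2829124/225 ≈ 12574.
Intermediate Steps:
K(E, G) = 5/2 + E/4 (K(E, G) = 3 + (E - 2)/4 = 3 + (-2 + E)/4 = 3 + (-1/2 + E/4) = 5/2 + E/4)
Z(H) = 1/(3/2 + H) (Z(H) = 1/(H + (5/2 + (1/4)*(-4))) = 1/(H + (5/2 - 1)) = 1/(H + 3/2) = 1/(3/2 + H))
(-112 + Z(-9))**2 = (-112 + 2/(3 + 2*(-9)))**2 = (-112 + 2/(3 - 18))**2 = (-112 + 2/(-15))**2 = (-112 + 2*(-1/15))**2 = (-112 - 2/15)**2 = (-1682/15)**2 = 2829124/225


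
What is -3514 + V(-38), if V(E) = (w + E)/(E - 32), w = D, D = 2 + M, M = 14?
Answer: -122979/35 ≈ -3513.7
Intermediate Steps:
D = 16 (D = 2 + 14 = 16)
w = 16
V(E) = (16 + E)/(-32 + E) (V(E) = (16 + E)/(E - 32) = (16 + E)/(-32 + E))
-3514 + V(-38) = -3514 + (16 - 38)/(-32 - 38) = -3514 - 22/(-70) = -3514 - 1/70*(-22) = -3514 + 11/35 = -122979/35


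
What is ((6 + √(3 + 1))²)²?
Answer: 4096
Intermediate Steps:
((6 + √(3 + 1))²)² = ((6 + √4)²)² = ((6 + 2)²)² = (8²)² = 64² = 4096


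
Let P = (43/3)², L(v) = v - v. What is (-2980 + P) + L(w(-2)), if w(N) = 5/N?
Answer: -24971/9 ≈ -2774.6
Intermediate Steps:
L(v) = 0
P = 1849/9 (P = (43*(⅓))² = (43/3)² = 1849/9 ≈ 205.44)
(-2980 + P) + L(w(-2)) = (-2980 + 1849/9) + 0 = -24971/9 + 0 = -24971/9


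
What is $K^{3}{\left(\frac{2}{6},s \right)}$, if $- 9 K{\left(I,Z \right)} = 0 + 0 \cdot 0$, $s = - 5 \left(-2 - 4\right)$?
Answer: $0$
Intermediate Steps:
$s = 30$ ($s = \left(-5\right) \left(-6\right) = 30$)
$K{\left(I,Z \right)} = 0$ ($K{\left(I,Z \right)} = - \frac{0 + 0 \cdot 0}{9} = - \frac{0 + 0}{9} = \left(- \frac{1}{9}\right) 0 = 0$)
$K^{3}{\left(\frac{2}{6},s \right)} = 0^{3} = 0$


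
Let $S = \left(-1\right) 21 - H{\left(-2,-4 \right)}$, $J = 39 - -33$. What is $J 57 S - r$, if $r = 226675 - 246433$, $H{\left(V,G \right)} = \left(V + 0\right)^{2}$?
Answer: $-82842$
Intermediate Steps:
$H{\left(V,G \right)} = V^{2}$
$J = 72$ ($J = 39 + 33 = 72$)
$S = -25$ ($S = \left(-1\right) 21 - \left(-2\right)^{2} = -21 - 4 = -25$)
$r = -19758$ ($r = 226675 - 246433 = -19758$)
$J 57 S - r = 72 \cdot 57 \left(-25\right) - -19758 = 4104 \left(-25\right) + 19758 = -102600 + 19758 = -82842$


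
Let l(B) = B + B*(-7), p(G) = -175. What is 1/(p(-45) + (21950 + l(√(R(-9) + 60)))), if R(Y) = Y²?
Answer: 21775/474145549 + 6*√141/474145549 ≈ 4.6075e-5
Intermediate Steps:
l(B) = -6*B (l(B) = B - 7*B = -6*B)
1/(p(-45) + (21950 + l(√(R(-9) + 60)))) = 1/(-175 + (21950 - 6*√((-9)² + 60))) = 1/(-175 + (21950 - 6*√(81 + 60))) = 1/(-175 + (21950 - 6*√141)) = 1/(21775 - 6*√141)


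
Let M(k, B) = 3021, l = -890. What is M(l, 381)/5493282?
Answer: 1007/1831094 ≈ 0.00054994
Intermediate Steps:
M(l, 381)/5493282 = 3021/5493282 = 3021*(1/5493282) = 1007/1831094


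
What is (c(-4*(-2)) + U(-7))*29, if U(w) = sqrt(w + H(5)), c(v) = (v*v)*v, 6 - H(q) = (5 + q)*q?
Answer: 14848 + 29*I*sqrt(51) ≈ 14848.0 + 207.1*I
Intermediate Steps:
H(q) = 6 - q*(5 + q) (H(q) = 6 - (5 + q)*q = 6 - q*(5 + q))
c(v) = v**3 (c(v) = v**2*v = v**3)
U(w) = sqrt(-44 + w) (U(w) = sqrt(w + (6 - 1*5**2 - 5*5)) = sqrt(w + (6 - 1*25 - 25)) = sqrt(w + (6 - 25 - 25)) = sqrt(w - 44) = sqrt(-44 + w))
(c(-4*(-2)) + U(-7))*29 = ((-4*(-2))**3 + sqrt(-44 - 7))*29 = (8**3 + sqrt(-51))*29 = (512 + I*sqrt(51))*29 = 14848 + 29*I*sqrt(51)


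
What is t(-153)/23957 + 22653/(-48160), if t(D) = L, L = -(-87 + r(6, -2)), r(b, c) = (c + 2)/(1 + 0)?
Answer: -538508001/1153769120 ≈ -0.46674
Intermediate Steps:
r(b, c) = 2 + c (r(b, c) = (2 + c)/1 = (2 + c)*1 = 2 + c)
L = 87 (L = -(-87 + (2 - 2)) = -(-87 + 0) = -1*(-87) = 87)
t(D) = 87
t(-153)/23957 + 22653/(-48160) = 87/23957 + 22653/(-48160) = 87*(1/23957) + 22653*(-1/48160) = 87/23957 - 22653/48160 = -538508001/1153769120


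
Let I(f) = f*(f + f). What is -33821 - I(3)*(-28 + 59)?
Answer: -34379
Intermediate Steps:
I(f) = 2*f² (I(f) = f*(2*f) = 2*f²)
-33821 - I(3)*(-28 + 59) = -33821 - 2*3²*(-28 + 59) = -33821 - 2*9*31 = -33821 - 18*31 = -33821 - 1*558 = -33821 - 558 = -34379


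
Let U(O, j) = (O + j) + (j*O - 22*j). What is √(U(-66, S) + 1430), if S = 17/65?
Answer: √5666765/65 ≈ 36.623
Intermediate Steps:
S = 17/65 (S = 17*(1/65) = 17/65 ≈ 0.26154)
U(O, j) = O - 21*j + O*j (U(O, j) = (O + j) + (O*j - 22*j) = (O + j) + (-22*j + O*j) = O - 21*j + O*j)
√(U(-66, S) + 1430) = √((-66 - 21*17/65 - 66*17/65) + 1430) = √((-66 - 357/65 - 1122/65) + 1430) = √(-5769/65 + 1430) = √(87181/65) = √5666765/65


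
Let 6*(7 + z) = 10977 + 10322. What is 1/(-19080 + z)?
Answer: -6/93223 ≈ -6.4362e-5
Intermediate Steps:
z = 21257/6 (z = -7 + (10977 + 10322)/6 = -7 + (⅙)*21299 = -7 + 21299/6 = 21257/6 ≈ 3542.8)
1/(-19080 + z) = 1/(-19080 + 21257/6) = 1/(-93223/6) = -6/93223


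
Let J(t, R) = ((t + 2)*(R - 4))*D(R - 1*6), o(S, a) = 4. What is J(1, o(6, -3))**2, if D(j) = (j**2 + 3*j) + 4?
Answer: 0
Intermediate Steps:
D(j) = 4 + j**2 + 3*j
J(t, R) = (-4 + R)*(2 + t)*(-14 + (-6 + R)**2 + 3*R) (J(t, R) = ((t + 2)*(R - 4))*(4 + (R - 1*6)**2 + 3*(R - 1*6)) = ((2 + t)*(-4 + R))*(4 + (R - 6)**2 + 3*(R - 6)) = ((-4 + R)*(2 + t))*(4 + (-6 + R)**2 + 3*(-6 + R)) = ((-4 + R)*(2 + t))*(4 + (-6 + R)**2 + (-18 + 3*R)) = ((-4 + R)*(2 + t))*(-14 + (-6 + R)**2 + 3*R) = (-4 + R)*(2 + t)*(-14 + (-6 + R)**2 + 3*R))
J(1, o(6, -3))**2 = ((-14 + (-6 + 4)**2 + 3*4)*(-8 - 4*1 + 2*4 + 4*1))**2 = ((-14 + (-2)**2 + 12)*(-8 - 4 + 8 + 4))**2 = ((-14 + 4 + 12)*0)**2 = (2*0)**2 = 0**2 = 0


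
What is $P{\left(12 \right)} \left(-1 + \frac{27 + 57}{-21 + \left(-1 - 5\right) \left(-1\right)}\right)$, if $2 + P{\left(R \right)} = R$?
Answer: $-66$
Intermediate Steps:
$P{\left(R \right)} = -2 + R$
$P{\left(12 \right)} \left(-1 + \frac{27 + 57}{-21 + \left(-1 - 5\right) \left(-1\right)}\right) = \left(-2 + 12\right) \left(-1 + \frac{27 + 57}{-21 + \left(-1 - 5\right) \left(-1\right)}\right) = 10 \left(-1 + \frac{84}{-21 - -6}\right) = 10 \left(-1 + \frac{84}{-21 + 6}\right) = 10 \left(-1 + \frac{84}{-15}\right) = 10 \left(-1 + 84 \left(- \frac{1}{15}\right)\right) = 10 \left(-1 - \frac{28}{5}\right) = 10 \left(- \frac{33}{5}\right) = -66$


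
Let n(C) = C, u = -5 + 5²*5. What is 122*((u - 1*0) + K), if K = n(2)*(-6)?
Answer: 13176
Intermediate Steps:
u = 120 (u = -5 + 25*5 = -5 + 125 = 120)
K = -12 (K = 2*(-6) = -12)
122*((u - 1*0) + K) = 122*((120 - 1*0) - 12) = 122*((120 + 0) - 12) = 122*(120 - 12) = 122*108 = 13176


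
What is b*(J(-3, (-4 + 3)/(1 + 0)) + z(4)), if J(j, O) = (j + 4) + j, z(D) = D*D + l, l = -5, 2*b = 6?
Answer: 27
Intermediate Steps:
b = 3 (b = (1/2)*6 = 3)
z(D) = -5 + D**2 (z(D) = D*D - 5 = D**2 - 5 = -5 + D**2)
J(j, O) = 4 + 2*j (J(j, O) = (4 + j) + j = 4 + 2*j)
b*(J(-3, (-4 + 3)/(1 + 0)) + z(4)) = 3*((4 + 2*(-3)) + (-5 + 4**2)) = 3*((4 - 6) + (-5 + 16)) = 3*(-2 + 11) = 3*9 = 27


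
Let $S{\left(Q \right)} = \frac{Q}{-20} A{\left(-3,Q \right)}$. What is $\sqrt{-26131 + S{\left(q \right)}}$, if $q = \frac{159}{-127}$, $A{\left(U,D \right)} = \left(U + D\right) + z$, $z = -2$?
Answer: $\frac{i \sqrt{42147321130}}{1270} \approx 161.65 i$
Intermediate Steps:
$A{\left(U,D \right)} = -2 + D + U$ ($A{\left(U,D \right)} = \left(U + D\right) - 2 = \left(D + U\right) - 2 = -2 + D + U$)
$q = - \frac{159}{127}$ ($q = 159 \left(- \frac{1}{127}\right) = - \frac{159}{127} \approx -1.252$)
$S{\left(Q \right)} = - \frac{Q \left(-5 + Q\right)}{20}$ ($S{\left(Q \right)} = \frac{Q}{-20} \left(-2 + Q - 3\right) = Q \left(- \frac{1}{20}\right) \left(-5 + Q\right) = - \frac{Q}{20} \left(-5 + Q\right) = - \frac{Q \left(-5 + Q\right)}{20}$)
$\sqrt{-26131 + S{\left(q \right)}} = \sqrt{-26131 + \frac{1}{20} \left(- \frac{159}{127}\right) \left(5 - - \frac{159}{127}\right)} = \sqrt{-26131 + \frac{1}{20} \left(- \frac{159}{127}\right) \left(5 + \frac{159}{127}\right)} = \sqrt{-26131 + \frac{1}{20} \left(- \frac{159}{127}\right) \frac{794}{127}} = \sqrt{-26131 - \frac{63123}{161290}} = \sqrt{- \frac{4214732113}{161290}} = \frac{i \sqrt{42147321130}}{1270}$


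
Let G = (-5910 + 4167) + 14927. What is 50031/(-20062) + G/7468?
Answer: -27283525/37455754 ≈ -0.72842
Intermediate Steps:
G = 13184 (G = -1743 + 14927 = 13184)
50031/(-20062) + G/7468 = 50031/(-20062) + 13184/7468 = 50031*(-1/20062) + 13184*(1/7468) = -50031/20062 + 3296/1867 = -27283525/37455754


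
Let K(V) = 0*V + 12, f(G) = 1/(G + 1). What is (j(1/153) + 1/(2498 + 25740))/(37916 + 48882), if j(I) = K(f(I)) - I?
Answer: 51816883/375003294372 ≈ 0.00013818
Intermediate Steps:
f(G) = 1/(1 + G)
K(V) = 12 (K(V) = 0 + 12 = 12)
j(I) = 12 - I
(j(1/153) + 1/(2498 + 25740))/(37916 + 48882) = ((12 - 1/153) + 1/(2498 + 25740))/(37916 + 48882) = ((12 - 1*1/153) + 1/28238)/86798 = ((12 - 1/153) + 1/28238)*(1/86798) = (1835/153 + 1/28238)*(1/86798) = (51816883/4320414)*(1/86798) = 51816883/375003294372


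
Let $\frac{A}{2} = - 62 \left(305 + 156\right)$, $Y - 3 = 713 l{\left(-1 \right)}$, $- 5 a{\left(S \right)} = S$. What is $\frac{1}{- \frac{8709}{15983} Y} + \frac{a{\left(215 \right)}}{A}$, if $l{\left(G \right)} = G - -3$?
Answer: $- \frac{378510289}{711415183404} \approx -0.00053205$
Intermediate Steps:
$l{\left(G \right)} = 3 + G$ ($l{\left(G \right)} = G + 3 = 3 + G$)
$a{\left(S \right)} = - \frac{S}{5}$
$Y = 1429$ ($Y = 3 + 713 \left(3 - 1\right) = 3 + 713 \cdot 2 = 3 + 1426 = 1429$)
$A = -57164$ ($A = 2 \left(- 62 \left(305 + 156\right)\right) = 2 \left(\left(-62\right) 461\right) = 2 \left(-28582\right) = -57164$)
$\frac{1}{- \frac{8709}{15983} Y} + \frac{a{\left(215 \right)}}{A} = \frac{1}{- \frac{8709}{15983} \cdot 1429} + \frac{\left(- \frac{1}{5}\right) 215}{-57164} = \frac{1}{\left(-8709\right) \frac{1}{15983}} \cdot \frac{1}{1429} - - \frac{43}{57164} = \frac{1}{- \frac{8709}{15983}} \cdot \frac{1}{1429} + \frac{43}{57164} = \left(- \frac{15983}{8709}\right) \frac{1}{1429} + \frac{43}{57164} = - \frac{15983}{12445161} + \frac{43}{57164} = - \frac{378510289}{711415183404}$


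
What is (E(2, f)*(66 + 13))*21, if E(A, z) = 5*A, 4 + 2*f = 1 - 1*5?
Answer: 16590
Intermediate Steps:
f = -4 (f = -2 + (1 - 1*5)/2 = -2 + (1 - 5)/2 = -2 + (1/2)*(-4) = -2 - 2 = -4)
(E(2, f)*(66 + 13))*21 = ((5*2)*(66 + 13))*21 = (10*79)*21 = 790*21 = 16590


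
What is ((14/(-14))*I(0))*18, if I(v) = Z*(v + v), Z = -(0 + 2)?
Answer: 0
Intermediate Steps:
Z = -2 (Z = -1*2 = -2)
I(v) = -4*v (I(v) = -2*(v + v) = -4*v)
((14/(-14))*I(0))*18 = ((14/(-14))*(-4*0))*18 = ((14*(-1/14))*0)*18 = -1*0*18 = 0*18 = 0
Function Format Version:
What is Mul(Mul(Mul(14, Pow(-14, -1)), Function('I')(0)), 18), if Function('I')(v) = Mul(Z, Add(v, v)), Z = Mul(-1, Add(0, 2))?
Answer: 0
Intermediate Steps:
Z = -2 (Z = Mul(-1, 2) = -2)
Function('I')(v) = Mul(-4, v) (Function('I')(v) = Mul(-2, Add(v, v)) = Mul(-2, Mul(2, v)) = Mul(-4, v))
Mul(Mul(Mul(14, Pow(-14, -1)), Function('I')(0)), 18) = Mul(Mul(Mul(14, Pow(-14, -1)), Mul(-4, 0)), 18) = Mul(Mul(Mul(14, Rational(-1, 14)), 0), 18) = Mul(Mul(-1, 0), 18) = Mul(0, 18) = 0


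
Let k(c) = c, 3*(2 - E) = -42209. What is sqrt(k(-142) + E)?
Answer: sqrt(125367)/3 ≈ 118.02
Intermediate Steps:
E = 42215/3 (E = 2 - 1/3*(-42209) = 2 + 42209/3 = 42215/3 ≈ 14072.)
sqrt(k(-142) + E) = sqrt(-142 + 42215/3) = sqrt(41789/3) = sqrt(125367)/3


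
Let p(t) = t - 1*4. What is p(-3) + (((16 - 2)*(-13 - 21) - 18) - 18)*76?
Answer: -38919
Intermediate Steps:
p(t) = -4 + t (p(t) = t - 4 = -4 + t)
p(-3) + (((16 - 2)*(-13 - 21) - 18) - 18)*76 = (-4 - 3) + (((16 - 2)*(-13 - 21) - 18) - 18)*76 = -7 + ((14*(-34) - 18) - 18)*76 = -7 + ((-476 - 18) - 18)*76 = -7 + (-494 - 18)*76 = -7 - 512*76 = -7 - 38912 = -38919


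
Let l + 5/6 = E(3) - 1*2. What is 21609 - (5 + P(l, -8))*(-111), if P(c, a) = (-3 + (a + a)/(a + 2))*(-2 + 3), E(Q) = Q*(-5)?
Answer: 22127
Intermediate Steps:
E(Q) = -5*Q
l = -107/6 (l = -⅚ + (-5*3 - 1*2) = -⅚ + (-15 - 2) = -⅚ - 17 = -107/6 ≈ -17.833)
P(c, a) = -3 + 2*a/(2 + a) (P(c, a) = (-3 + (2*a)/(2 + a))*1 = (-3 + 2*a/(2 + a))*1 = -3 + 2*a/(2 + a))
21609 - (5 + P(l, -8))*(-111) = 21609 - (5 + (-6 - 1*(-8))/(2 - 8))*(-111) = 21609 - (5 + (-6 + 8)/(-6))*(-111) = 21609 - (5 - ⅙*2)*(-111) = 21609 - (5 - ⅓)*(-111) = 21609 - 14*(-111)/3 = 21609 - 1*(-518) = 21609 + 518 = 22127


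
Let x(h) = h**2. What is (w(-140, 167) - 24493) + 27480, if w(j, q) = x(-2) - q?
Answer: 2824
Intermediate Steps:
w(j, q) = 4 - q (w(j, q) = (-2)**2 - q = 4 - q)
(w(-140, 167) - 24493) + 27480 = ((4 - 1*167) - 24493) + 27480 = ((4 - 167) - 24493) + 27480 = (-163 - 24493) + 27480 = -24656 + 27480 = 2824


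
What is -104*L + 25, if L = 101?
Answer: -10479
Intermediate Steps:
-104*L + 25 = -104*101 + 25 = -10504 + 25 = -10479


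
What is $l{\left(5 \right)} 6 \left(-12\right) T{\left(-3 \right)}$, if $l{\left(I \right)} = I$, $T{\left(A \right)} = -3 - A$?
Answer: $0$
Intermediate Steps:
$l{\left(5 \right)} 6 \left(-12\right) T{\left(-3 \right)} = 5 \cdot 6 \left(-12\right) \left(-3 - -3\right) = 30 \left(-12\right) \left(-3 + 3\right) = \left(-360\right) 0 = 0$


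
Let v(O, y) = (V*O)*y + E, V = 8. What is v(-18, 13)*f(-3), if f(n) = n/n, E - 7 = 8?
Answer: -1857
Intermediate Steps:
E = 15 (E = 7 + 8 = 15)
v(O, y) = 15 + 8*O*y (v(O, y) = (8*O)*y + 15 = 8*O*y + 15 = 15 + 8*O*y)
f(n) = 1
v(-18, 13)*f(-3) = (15 + 8*(-18)*13)*1 = (15 - 1872)*1 = -1857*1 = -1857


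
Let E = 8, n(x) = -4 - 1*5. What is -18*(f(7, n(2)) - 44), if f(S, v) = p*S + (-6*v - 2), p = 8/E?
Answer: -270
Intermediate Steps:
n(x) = -9 (n(x) = -4 - 5 = -9)
p = 1 (p = 8/8 = 8*(⅛) = 1)
f(S, v) = -2 + S - 6*v (f(S, v) = 1*S + (-6*v - 2) = S + (-2 - 6*v) = -2 + S - 6*v)
-18*(f(7, n(2)) - 44) = -18*((-2 + 7 - 6*(-9)) - 44) = -18*((-2 + 7 + 54) - 44) = -18*(59 - 44) = -18*15 = -270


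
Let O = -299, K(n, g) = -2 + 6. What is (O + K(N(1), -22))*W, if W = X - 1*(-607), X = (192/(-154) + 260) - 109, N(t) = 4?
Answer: -17189650/77 ≈ -2.2324e+5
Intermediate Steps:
K(n, g) = 4
X = 11531/77 (X = (192*(-1/154) + 260) - 109 = (-96/77 + 260) - 109 = 19924/77 - 109 = 11531/77 ≈ 149.75)
W = 58270/77 (W = 11531/77 - 1*(-607) = 11531/77 + 607 = 58270/77 ≈ 756.75)
(O + K(N(1), -22))*W = (-299 + 4)*(58270/77) = -295*58270/77 = -17189650/77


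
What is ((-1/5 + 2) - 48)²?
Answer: 53361/25 ≈ 2134.4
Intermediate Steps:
((-1/5 + 2) - 48)² = (((⅕)*(-1) + 2) - 48)² = ((-⅕ + 2) - 48)² = (9/5 - 48)² = (-231/5)² = 53361/25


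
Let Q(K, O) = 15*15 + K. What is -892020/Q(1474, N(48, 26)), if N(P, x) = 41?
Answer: -892020/1699 ≈ -525.03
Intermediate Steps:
Q(K, O) = 225 + K
-892020/Q(1474, N(48, 26)) = -892020/(225 + 1474) = -892020/1699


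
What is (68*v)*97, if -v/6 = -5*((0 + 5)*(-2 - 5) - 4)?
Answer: -7717320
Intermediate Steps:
v = -1170 (v = -(-30)*((0 + 5)*(-2 - 5) - 4) = -(-30)*(5*(-7) - 4) = -(-30)*(-35 - 4) = -(-30)*(-39) = -6*195 = -1170)
(68*v)*97 = (68*(-1170))*97 = -79560*97 = -7717320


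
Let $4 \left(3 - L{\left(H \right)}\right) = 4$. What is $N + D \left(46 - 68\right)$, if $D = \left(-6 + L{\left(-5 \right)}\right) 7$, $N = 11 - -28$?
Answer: $655$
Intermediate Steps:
$L{\left(H \right)} = 2$ ($L{\left(H \right)} = 3 - 1 = 2$)
$N = 39$ ($N = 11 + 28 = 39$)
$D = -28$ ($D = \left(-6 + 2\right) 7 = \left(-4\right) 7 = -28$)
$N + D \left(46 - 68\right) = 39 - 28 \left(46 - 68\right) = 39 - -616 = 39 + 616 = 655$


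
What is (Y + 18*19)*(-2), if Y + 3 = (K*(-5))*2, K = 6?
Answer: -558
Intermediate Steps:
Y = -63 (Y = -3 + (6*(-5))*2 = -3 - 30*2 = -3 - 60 = -63)
(Y + 18*19)*(-2) = (-63 + 18*19)*(-2) = (-63 + 342)*(-2) = 279*(-2) = -558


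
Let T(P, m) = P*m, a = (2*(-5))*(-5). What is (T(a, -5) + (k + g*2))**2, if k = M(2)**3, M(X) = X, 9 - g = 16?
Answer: 65536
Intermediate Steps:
g = -7 (g = 9 - 1*16 = 9 - 16 = -7)
a = 50 (a = -10*(-5) = 50)
k = 8 (k = 2**3 = 8)
(T(a, -5) + (k + g*2))**2 = (50*(-5) + (8 - 7*2))**2 = (-250 + (8 - 14))**2 = (-250 - 6)**2 = (-256)**2 = 65536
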